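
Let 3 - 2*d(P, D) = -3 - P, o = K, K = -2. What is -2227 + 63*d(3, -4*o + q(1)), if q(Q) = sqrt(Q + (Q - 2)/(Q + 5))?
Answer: -3887/2 ≈ -1943.5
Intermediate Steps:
o = -2
q(Q) = sqrt(Q + (-2 + Q)/(5 + Q))
d(P, D) = 3 + P/2 (d(P, D) = 3/2 - (-3 - P)/2 = 3/2 + (3/2 + P/2) = 3 + P/2)
-2227 + 63*d(3, -4*o + q(1)) = -2227 + 63*(3 + (1/2)*3) = -2227 + 63*(3 + 3/2) = -2227 + 63*(9/2) = -2227 + 567/2 = -3887/2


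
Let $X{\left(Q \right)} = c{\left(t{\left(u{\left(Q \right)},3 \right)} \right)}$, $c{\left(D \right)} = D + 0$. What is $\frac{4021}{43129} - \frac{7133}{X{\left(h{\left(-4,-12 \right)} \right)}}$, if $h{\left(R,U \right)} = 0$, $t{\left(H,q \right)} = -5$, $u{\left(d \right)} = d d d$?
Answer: $\frac{307659262}{215645} \approx 1426.7$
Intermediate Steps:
$u{\left(d \right)} = d^{3}$ ($u{\left(d \right)} = d^{2} d = d^{3}$)
$c{\left(D \right)} = D$
$X{\left(Q \right)} = -5$
$\frac{4021}{43129} - \frac{7133}{X{\left(h{\left(-4,-12 \right)} \right)}} = \frac{4021}{43129} - \frac{7133}{-5} = 4021 \cdot \frac{1}{43129} - - \frac{7133}{5} = \frac{4021}{43129} + \frac{7133}{5} = \frac{307659262}{215645}$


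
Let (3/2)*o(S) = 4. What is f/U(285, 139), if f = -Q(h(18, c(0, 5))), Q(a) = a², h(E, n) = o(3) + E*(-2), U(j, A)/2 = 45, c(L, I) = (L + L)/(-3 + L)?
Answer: -1000/81 ≈ -12.346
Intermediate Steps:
c(L, I) = 2*L/(-3 + L) (c(L, I) = (2*L)/(-3 + L) = 2*L/(-3 + L))
o(S) = 8/3 (o(S) = (⅔)*4 = 8/3)
U(j, A) = 90 (U(j, A) = 2*45 = 90)
h(E, n) = 8/3 - 2*E (h(E, n) = 8/3 + E*(-2) = 8/3 - 2*E)
f = -10000/9 (f = -(8/3 - 2*18)² = -(8/3 - 36)² = -(-100/3)² = -1*10000/9 = -10000/9 ≈ -1111.1)
f/U(285, 139) = -10000/9/90 = -10000/9*1/90 = -1000/81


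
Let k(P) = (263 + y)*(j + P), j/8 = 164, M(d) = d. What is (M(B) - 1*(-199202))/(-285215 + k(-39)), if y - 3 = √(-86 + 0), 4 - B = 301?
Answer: 10622123715/2991245903 - 253206065*I*√86/2991245903 ≈ 3.5511 - 0.785*I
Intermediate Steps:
B = -297 (B = 4 - 1*301 = 4 - 301 = -297)
j = 1312 (j = 8*164 = 1312)
y = 3 + I*√86 (y = 3 + √(-86 + 0) = 3 + √(-86) = 3 + I*√86 ≈ 3.0 + 9.2736*I)
k(P) = (266 + I*√86)*(1312 + P) (k(P) = (263 + (3 + I*√86))*(1312 + P) = (266 + I*√86)*(1312 + P))
(M(B) - 1*(-199202))/(-285215 + k(-39)) = (-297 - 1*(-199202))/(-285215 + (348992 + 266*(-39) + 1312*I*√86 + I*(-39)*√86)) = (-297 + 199202)/(-285215 + (348992 - 10374 + 1312*I*√86 - 39*I*√86)) = 198905/(-285215 + (338618 + 1273*I*√86)) = 198905/(53403 + 1273*I*√86)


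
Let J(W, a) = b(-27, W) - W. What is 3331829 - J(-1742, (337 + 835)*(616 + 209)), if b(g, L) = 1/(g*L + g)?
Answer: 156537399608/47007 ≈ 3.3301e+6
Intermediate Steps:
b(g, L) = 1/(g + L*g) (b(g, L) = 1/(L*g + g) = 1/(g + L*g))
J(W, a) = -W - 1/(27*(1 + W)) (J(W, a) = 1/((-27)*(1 + W)) - W = -1/(27*(1 + W)) - W = -W - 1/(27*(1 + W)))
3331829 - J(-1742, (337 + 835)*(616 + 209)) = 3331829 - (-1/27 - 1*(-1742)*(1 - 1742))/(1 - 1742) = 3331829 - (-1/27 - 1*(-1742)*(-1741))/(-1741) = 3331829 - (-1)*(-1/27 - 3032822)/1741 = 3331829 - (-1)*(-81886195)/(1741*27) = 3331829 - 1*81886195/47007 = 3331829 - 81886195/47007 = 156537399608/47007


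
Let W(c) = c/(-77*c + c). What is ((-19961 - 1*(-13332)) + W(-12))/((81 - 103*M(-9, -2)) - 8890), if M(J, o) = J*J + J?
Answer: 100761/246620 ≈ 0.40857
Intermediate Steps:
M(J, o) = J + J**2 (M(J, o) = J**2 + J = J + J**2)
W(c) = -1/76 (W(c) = c/((-76*c)) = c*(-1/(76*c)) = -1/76)
((-19961 - 1*(-13332)) + W(-12))/((81 - 103*M(-9, -2)) - 8890) = ((-19961 - 1*(-13332)) - 1/76)/((81 - (-927)*(1 - 9)) - 8890) = ((-19961 + 13332) - 1/76)/((81 - (-927)*(-8)) - 8890) = (-6629 - 1/76)/((81 - 103*72) - 8890) = -503805/(76*((81 - 7416) - 8890)) = -503805/(76*(-7335 - 8890)) = -503805/76/(-16225) = -503805/76*(-1/16225) = 100761/246620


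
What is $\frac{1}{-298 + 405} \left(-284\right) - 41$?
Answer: $- \frac{4671}{107} \approx -43.654$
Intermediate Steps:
$\frac{1}{-298 + 405} \left(-284\right) - 41 = \frac{1}{107} \left(-284\right) - 41 = - \frac{284}{107} - 41 = - \frac{4671}{107}$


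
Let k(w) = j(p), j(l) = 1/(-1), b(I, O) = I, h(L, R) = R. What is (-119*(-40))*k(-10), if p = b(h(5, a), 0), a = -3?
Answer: -4760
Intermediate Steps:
p = -3
j(l) = -1
k(w) = -1
(-119*(-40))*k(-10) = -119*(-40)*(-1) = 4760*(-1) = -4760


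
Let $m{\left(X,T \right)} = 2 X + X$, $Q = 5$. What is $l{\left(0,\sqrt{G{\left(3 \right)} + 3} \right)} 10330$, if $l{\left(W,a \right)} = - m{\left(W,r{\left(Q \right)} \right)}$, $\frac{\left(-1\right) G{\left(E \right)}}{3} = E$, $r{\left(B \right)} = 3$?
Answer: $0$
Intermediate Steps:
$G{\left(E \right)} = - 3 E$
$m{\left(X,T \right)} = 3 X$
$l{\left(W,a \right)} = - 3 W$
$l{\left(0,\sqrt{G{\left(3 \right)} + 3} \right)} 10330 = \left(-3\right) 0 \cdot 10330 = 0 \cdot 10330 = 0$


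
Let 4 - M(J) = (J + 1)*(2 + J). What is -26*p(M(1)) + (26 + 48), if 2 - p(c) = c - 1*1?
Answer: -56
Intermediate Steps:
M(J) = 4 - (1 + J)*(2 + J) (M(J) = 4 - (J + 1)*(2 + J) = 4 - (1 + J)*(2 + J))
p(c) = 3 - c (p(c) = 2 - (c - 1*1) = 2 - (c - 1) = 2 - (-1 + c) = 2 + (1 - c) = 3 - c)
-26*p(M(1)) + (26 + 48) = -26*(3 - (2 - 1*1² - 3*1)) + (26 + 48) = -26*(3 - (2 - 1*1 - 3)) + 74 = -26*(3 - (2 - 1 - 3)) + 74 = -26*(3 - 1*(-2)) + 74 = -26*(3 + 2) + 74 = -26*5 + 74 = -130 + 74 = -56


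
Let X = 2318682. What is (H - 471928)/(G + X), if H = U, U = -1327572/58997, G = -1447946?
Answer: -6960915947/12842702948 ≈ -0.54201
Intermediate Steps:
U = -1327572/58997 (U = -1327572*1/58997 = -1327572/58997 ≈ -22.502)
H = -1327572/58997 ≈ -22.502
(H - 471928)/(G + X) = (-1327572/58997 - 471928)/(-1447946 + 2318682) = -27843663788/58997/870736 = -27843663788/58997*1/870736 = -6960915947/12842702948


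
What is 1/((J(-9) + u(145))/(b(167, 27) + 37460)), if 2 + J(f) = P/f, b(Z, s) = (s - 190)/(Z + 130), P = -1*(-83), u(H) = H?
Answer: 1589351/5676 ≈ 280.01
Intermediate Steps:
P = 83
b(Z, s) = (-190 + s)/(130 + Z)
J(f) = -2 + 83/f
1/((J(-9) + u(145))/(b(167, 27) + 37460)) = 1/(((-2 + 83/(-9)) + 145)/((-190 + 27)/(130 + 167) + 37460)) = 1/(((-2 + 83*(-1/9)) + 145)/(-163/297 + 37460)) = 1/(((-2 - 83/9) + 145)/((1/297)*(-163) + 37460)) = 1/((-101/9 + 145)/(-163/297 + 37460)) = 1/(1204/(9*(11125457/297))) = 1/((1204/9)*(297/11125457)) = 1/(5676/1589351) = 1589351/5676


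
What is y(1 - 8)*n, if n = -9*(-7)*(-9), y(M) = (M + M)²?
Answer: -111132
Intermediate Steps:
y(M) = 4*M² (y(M) = (2*M)² = 4*M²)
n = -567 (n = 63*(-9) = -567)
y(1 - 8)*n = (4*(1 - 8)²)*(-567) = (4*(-7)²)*(-567) = (4*49)*(-567) = 196*(-567) = -111132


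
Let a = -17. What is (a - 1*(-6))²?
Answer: 121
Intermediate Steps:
(a - 1*(-6))² = (-17 - 1*(-6))² = (-17 + 6)² = (-11)² = 121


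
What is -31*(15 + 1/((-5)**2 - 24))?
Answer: -496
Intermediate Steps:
-31*(15 + 1/((-5)**2 - 24)) = -31*(15 + 1/(25 - 24)) = -31*(15 + 1/1) = -31*(15 + 1) = -31*16 = -496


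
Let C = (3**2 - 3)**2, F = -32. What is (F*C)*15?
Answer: -17280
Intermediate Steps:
C = 36 (C = (9 - 3)**2 = 6**2 = 36)
(F*C)*15 = -32*36*15 = -1152*15 = -17280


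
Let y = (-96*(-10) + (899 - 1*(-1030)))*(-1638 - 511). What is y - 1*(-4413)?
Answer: -6204048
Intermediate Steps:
y = -6208461 (y = (960 + (899 + 1030))*(-2149) = (960 + 1929)*(-2149) = 2889*(-2149) = -6208461)
y - 1*(-4413) = -6208461 - 1*(-4413) = -6208461 + 4413 = -6204048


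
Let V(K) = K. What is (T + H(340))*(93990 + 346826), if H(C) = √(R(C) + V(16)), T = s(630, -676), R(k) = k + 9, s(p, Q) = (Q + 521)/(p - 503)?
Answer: -68326480/127 + 440816*√365 ≈ 7.8838e+6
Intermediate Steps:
s(p, Q) = (521 + Q)/(-503 + p)
R(k) = 9 + k
T = -155/127 (T = (521 - 676)/(-503 + 630) = -155/127 ≈ -1.2205)
H(C) = √(25 + C) (H(C) = √((9 + C) + 16) = √(25 + C))
(T + H(340))*(93990 + 346826) = (-155/127 + √(25 + 340))*(93990 + 346826) = (-155/127 + √365)*440816 = -68326480/127 + 440816*√365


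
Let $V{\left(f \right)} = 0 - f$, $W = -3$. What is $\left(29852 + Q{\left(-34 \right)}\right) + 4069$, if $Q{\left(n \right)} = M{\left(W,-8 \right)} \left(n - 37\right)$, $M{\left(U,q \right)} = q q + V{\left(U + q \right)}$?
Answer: $28596$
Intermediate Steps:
$V{\left(f \right)} = - f$
$M{\left(U,q \right)} = q^{2} - U - q$ ($M{\left(U,q \right)} = q q - \left(U + q\right) = q^{2} - \left(U + q\right) = q^{2} - U - q$)
$Q{\left(n \right)} = -2775 + 75 n$ ($Q{\left(n \right)} = \left(\left(-8\right)^{2} - -3 - -8\right) \left(n - 37\right) = \left(64 + 3 + 8\right) \left(-37 + n\right) = 75 \left(-37 + n\right) = -2775 + 75 n$)
$\left(29852 + Q{\left(-34 \right)}\right) + 4069 = \left(29852 + \left(-2775 + 75 \left(-34\right)\right)\right) + 4069 = \left(29852 - 5325\right) + 4069 = 24527 + 4069 = 28596$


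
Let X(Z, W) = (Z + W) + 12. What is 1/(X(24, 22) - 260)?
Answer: -1/202 ≈ -0.0049505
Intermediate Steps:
X(Z, W) = 12 + W + Z (X(Z, W) = (W + Z) + 12 = 12 + W + Z)
1/(X(24, 22) - 260) = 1/((12 + 22 + 24) - 260) = 1/(58 - 260) = 1/(-202) = -1/202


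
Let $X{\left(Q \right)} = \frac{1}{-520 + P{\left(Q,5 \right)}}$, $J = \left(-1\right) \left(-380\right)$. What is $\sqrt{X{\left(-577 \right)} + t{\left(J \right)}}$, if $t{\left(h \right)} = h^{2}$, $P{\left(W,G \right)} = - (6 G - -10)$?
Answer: $\frac{\sqrt{2830239965}}{140} \approx 380.0$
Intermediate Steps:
$J = 380$
$P{\left(W,G \right)} = -10 - 6 G$ ($P{\left(W,G \right)} = - (6 G + 10) = - (10 + 6 G) = -10 - 6 G$)
$X{\left(Q \right)} = - \frac{1}{560}$ ($X{\left(Q \right)} = \frac{1}{-520 - 40} = \frac{1}{-560} = - \frac{1}{560}$)
$\sqrt{X{\left(-577 \right)} + t{\left(J \right)}} = \sqrt{- \frac{1}{560} + 380^{2}} = \sqrt{- \frac{1}{560} + 144400} = \sqrt{\frac{80863999}{560}} = \frac{\sqrt{2830239965}}{140}$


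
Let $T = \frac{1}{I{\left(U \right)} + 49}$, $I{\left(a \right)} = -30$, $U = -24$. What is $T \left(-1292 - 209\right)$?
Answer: $-79$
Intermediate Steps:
$T = \frac{1}{19}$ ($T = \frac{1}{-30 + 49} = \frac{1}{19} \approx 0.052632$)
$T \left(-1292 - 209\right) = \frac{-1292 - 209}{19} = \frac{1}{19} \left(-1501\right) = -79$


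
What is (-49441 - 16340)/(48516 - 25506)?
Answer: -21927/7670 ≈ -2.8588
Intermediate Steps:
(-49441 - 16340)/(48516 - 25506) = -65781/23010 = -65781*1/23010 = -21927/7670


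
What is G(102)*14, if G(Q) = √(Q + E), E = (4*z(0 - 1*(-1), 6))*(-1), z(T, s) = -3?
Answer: 14*√114 ≈ 149.48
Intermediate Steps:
E = 12 (E = (4*(-3))*(-1) = -12*(-1) = 12)
G(Q) = √(12 + Q) (G(Q) = √(Q + 12) = √(12 + Q))
G(102)*14 = √(12 + 102)*14 = √114*14 = 14*√114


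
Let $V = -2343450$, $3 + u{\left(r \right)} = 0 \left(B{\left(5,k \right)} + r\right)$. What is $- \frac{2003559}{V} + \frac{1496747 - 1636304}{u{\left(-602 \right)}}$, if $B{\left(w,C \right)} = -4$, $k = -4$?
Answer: $\frac{36338984703}{781150} \approx 46520.0$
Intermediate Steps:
$u{\left(r \right)} = -3$ ($u{\left(r \right)} = -3 + 0 \left(-4 + r\right) = -3 + 0 = -3$)
$- \frac{2003559}{V} + \frac{1496747 - 1636304}{u{\left(-602 \right)}} = - \frac{2003559}{-2343450} + \frac{1496747 - 1636304}{-3} = \left(-2003559\right) \left(- \frac{1}{2343450}\right) - -46519 = \frac{667853}{781150} + 46519 = \frac{36338984703}{781150}$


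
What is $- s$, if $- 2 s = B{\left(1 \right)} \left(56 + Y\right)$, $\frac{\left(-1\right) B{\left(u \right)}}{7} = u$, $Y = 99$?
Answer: $- \frac{1085}{2} \approx -542.5$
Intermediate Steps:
$B{\left(u \right)} = - 7 u$
$s = \frac{1085}{2}$ ($s = - \frac{\left(-7\right) 1 \left(56 + 99\right)}{2} = - \frac{\left(-7\right) 155}{2} = \left(- \frac{1}{2}\right) \left(-1085\right) = \frac{1085}{2} \approx 542.5$)
$- s = \left(-1\right) \frac{1085}{2} = - \frac{1085}{2}$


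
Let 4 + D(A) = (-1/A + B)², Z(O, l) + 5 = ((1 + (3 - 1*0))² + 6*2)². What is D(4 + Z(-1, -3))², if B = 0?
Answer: 6014045046025/375878121921 ≈ 16.000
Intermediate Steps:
Z(O, l) = 779 (Z(O, l) = -5 + ((1 + (3 - 1*0))² + 6*2)² = -5 + ((1 + (3 + 0))² + 12)² = -5 + ((1 + 3)² + 12)² = -5 + (4² + 12)² = -5 + (16 + 12)² = -5 + 28² = -5 + 784 = 779)
D(A) = -4 + A⁻² (D(A) = -4 + (-1/A + 0)² = -4 + (-1/A)² = -4 + A⁻²)
D(4 + Z(-1, -3))² = (-4 + (4 + 779)⁻²)² = (-4 + 783⁻²)² = (-4 + 1/613089)² = (-2452355/613089)² = 6014045046025/375878121921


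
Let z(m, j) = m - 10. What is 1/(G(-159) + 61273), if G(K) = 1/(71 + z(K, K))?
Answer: 98/6004753 ≈ 1.6320e-5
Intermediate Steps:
z(m, j) = -10 + m
G(K) = 1/(61 + K) (G(K) = 1/(71 + (-10 + K)) = 1/(61 + K))
1/(G(-159) + 61273) = 1/(1/(61 - 159) + 61273) = 1/(1/(-98) + 61273) = 1/(-1/98 + 61273) = 1/(6004753/98) = 98/6004753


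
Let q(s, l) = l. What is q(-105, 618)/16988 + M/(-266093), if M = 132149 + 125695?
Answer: -2107904199/2260193942 ≈ -0.93262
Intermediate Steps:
M = 257844
q(-105, 618)/16988 + M/(-266093) = 618/16988 + 257844/(-266093) = 618*(1/16988) + 257844*(-1/266093) = 309/8494 - 257844/266093 = -2107904199/2260193942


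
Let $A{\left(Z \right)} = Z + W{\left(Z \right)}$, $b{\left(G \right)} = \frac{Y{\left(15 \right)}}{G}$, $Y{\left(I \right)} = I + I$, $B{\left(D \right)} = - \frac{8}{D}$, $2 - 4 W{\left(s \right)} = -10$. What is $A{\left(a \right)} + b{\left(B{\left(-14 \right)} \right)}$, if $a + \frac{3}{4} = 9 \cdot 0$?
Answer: $\frac{219}{4} \approx 54.75$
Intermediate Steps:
$W{\left(s \right)} = 3$ ($W{\left(s \right)} = \frac{1}{2} - - \frac{5}{2} = \frac{1}{2} + \frac{5}{2} = 3$)
$Y{\left(I \right)} = 2 I$
$a = - \frac{3}{4}$ ($a = - \frac{3}{4} + 9 \cdot 0 = - \frac{3}{4} + 0 = - \frac{3}{4} \approx -0.75$)
$b{\left(G \right)} = \frac{30}{G}$ ($b{\left(G \right)} = \frac{2 \cdot 15}{G} = \frac{30}{G}$)
$A{\left(Z \right)} = 3 + Z$ ($A{\left(Z \right)} = Z + 3 = 3 + Z$)
$A{\left(a \right)} + b{\left(B{\left(-14 \right)} \right)} = \left(3 - \frac{3}{4}\right) + \frac{30}{\left(-8\right) \frac{1}{-14}} = \frac{9}{4} + \frac{30}{\left(-8\right) \left(- \frac{1}{14}\right)} = \frac{9}{4} + \frac{30}{\frac{4}{7}} = \frac{9}{4} + 30 \cdot \frac{7}{4} = \frac{9}{4} + \frac{105}{2} = \frac{219}{4}$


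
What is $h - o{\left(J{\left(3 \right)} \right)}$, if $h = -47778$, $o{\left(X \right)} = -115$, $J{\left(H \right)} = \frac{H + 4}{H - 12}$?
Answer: $-47663$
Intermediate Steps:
$J{\left(H \right)} = \frac{4 + H}{-12 + H}$
$h - o{\left(J{\left(3 \right)} \right)} = -47778 - -115 = -47778 + 115 = -47663$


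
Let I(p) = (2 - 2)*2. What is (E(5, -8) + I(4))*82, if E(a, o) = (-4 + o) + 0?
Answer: -984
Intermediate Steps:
E(a, o) = -4 + o
I(p) = 0 (I(p) = 0*2 = 0)
(E(5, -8) + I(4))*82 = ((-4 - 8) + 0)*82 = (-12 + 0)*82 = -12*82 = -984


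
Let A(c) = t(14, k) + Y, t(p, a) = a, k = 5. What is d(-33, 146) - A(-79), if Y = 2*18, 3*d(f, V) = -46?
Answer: -169/3 ≈ -56.333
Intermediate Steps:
d(f, V) = -46/3 (d(f, V) = (⅓)*(-46) = -46/3)
Y = 36
A(c) = 41 (A(c) = 5 + 36 = 41)
d(-33, 146) - A(-79) = -46/3 - 1*41 = -46/3 - 41 = -169/3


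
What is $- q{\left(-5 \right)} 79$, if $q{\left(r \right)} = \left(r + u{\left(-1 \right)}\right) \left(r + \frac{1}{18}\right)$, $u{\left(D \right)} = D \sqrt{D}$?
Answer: $- \frac{35155}{18} - \frac{7031 i}{18} \approx -1953.1 - 390.61 i$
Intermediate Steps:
$u{\left(D \right)} = D^{\frac{3}{2}}$
$q{\left(r \right)} = \left(\frac{1}{18} + r\right) \left(r - i\right)$ ($q{\left(r \right)} = \left(r + \left(-1\right)^{\frac{3}{2}}\right) \left(r + \frac{1}{18}\right) = \left(r - i\right) \left(r + \frac{1}{18}\right) = \left(r - i\right) \left(\frac{1}{18} + r\right) = \left(\frac{1}{18} + r\right) \left(r - i\right)$)
$- q{\left(-5 \right)} 79 = - (\left(-5\right)^{2} - \frac{i}{18} + \frac{1}{18} \left(-5\right) - i \left(-5\right)) 79 = - (25 - \frac{i}{18} - \frac{5}{18} + 5 i) 79 = - (\frac{445}{18} + \frac{89 i}{18}) 79 = \left(- \frac{445}{18} - \frac{89 i}{18}\right) 79 = - \frac{35155}{18} - \frac{7031 i}{18}$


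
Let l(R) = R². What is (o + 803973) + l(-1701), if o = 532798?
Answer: 4230172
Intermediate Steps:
(o + 803973) + l(-1701) = (532798 + 803973) + (-1701)² = 1336771 + 2893401 = 4230172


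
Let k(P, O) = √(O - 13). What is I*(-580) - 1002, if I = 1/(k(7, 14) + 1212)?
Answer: -1216006/1213 ≈ -1002.5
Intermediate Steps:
k(P, O) = √(-13 + O)
I = 1/1213 (I = 1/(√(-13 + 14) + 1212) = 1/(√1 + 1212) = 1/(1 + 1212) = 1/1213 ≈ 0.00082440)
I*(-580) - 1002 = (1/1213)*(-580) - 1002 = -580/1213 - 1002 = -1216006/1213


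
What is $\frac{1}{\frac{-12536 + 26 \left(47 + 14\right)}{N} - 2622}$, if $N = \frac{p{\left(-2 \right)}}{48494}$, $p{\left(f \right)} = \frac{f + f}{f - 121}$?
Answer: $- \frac{1}{16328538597} \approx -6.1242 \cdot 10^{-11}$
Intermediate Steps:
$p{\left(f \right)} = \frac{2 f}{-121 + f}$
$N = \frac{2}{2982381}$ ($N = \frac{2 \left(-2\right) \frac{1}{-121 - 2}}{48494} = 2 \left(-2\right) \frac{1}{-123} \cdot \frac{1}{48494} = 2 \left(-2\right) \left(- \frac{1}{123}\right) \frac{1}{48494} = \frac{4}{123} \cdot \frac{1}{48494} = \frac{2}{2982381} \approx 6.7061 \cdot 10^{-7}$)
$\frac{1}{\frac{-12536 + 26 \left(47 + 14\right)}{N} - 2622} = \frac{1}{\frac{-12536 + 26 \left(47 + 14\right)}{\frac{2}{2982381}} - 2622} = \frac{1}{\left(-12536 + 26 \cdot 61\right) \frac{2982381}{2} - 2622} = \frac{1}{\left(-12536 + 1586\right) \frac{2982381}{2} - 2622} = \frac{1}{\left(-10950\right) \frac{2982381}{2} - 2622} = \frac{1}{-16328535975 - 2622} = \frac{1}{-16328538597} = - \frac{1}{16328538597}$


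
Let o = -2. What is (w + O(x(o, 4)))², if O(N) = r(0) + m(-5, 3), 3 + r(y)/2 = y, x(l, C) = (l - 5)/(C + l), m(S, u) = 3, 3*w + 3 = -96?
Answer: 1296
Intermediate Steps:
w = -33 (w = -1 + (⅓)*(-96) = -1 - 32 = -33)
x(l, C) = (-5 + l)/(C + l)
r(y) = -6 + 2*y
O(N) = -3 (O(N) = (-6 + 2*0) + 3 = (-6 + 0) + 3 = -6 + 3 = -3)
(w + O(x(o, 4)))² = (-33 - 3)² = (-36)² = 1296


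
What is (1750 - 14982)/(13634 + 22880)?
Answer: -6616/18257 ≈ -0.36238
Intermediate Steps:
(1750 - 14982)/(13634 + 22880) = -13232/36514 = -13232*1/36514 = -6616/18257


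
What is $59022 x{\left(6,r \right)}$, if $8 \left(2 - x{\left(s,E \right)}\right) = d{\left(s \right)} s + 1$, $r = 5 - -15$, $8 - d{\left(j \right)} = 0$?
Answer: $- \frac{973863}{4} \approx -2.4347 \cdot 10^{5}$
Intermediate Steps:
$d{\left(j \right)} = 8$ ($d{\left(j \right)} = 8 - 0 = 8 + 0 = 8$)
$r = 20$ ($r = 5 + 15 = 20$)
$x{\left(s,E \right)} = \frac{15}{8} - s$ ($x{\left(s,E \right)} = 2 - \frac{8 s + 1}{8} = 2 - \frac{1 + 8 s}{8} = 2 - \left(\frac{1}{8} + s\right) = \frac{15}{8} - s$)
$59022 x{\left(6,r \right)} = 59022 \left(\frac{15}{8} - 6\right) = 59022 \left(- \frac{33}{8}\right) = - \frac{973863}{4}$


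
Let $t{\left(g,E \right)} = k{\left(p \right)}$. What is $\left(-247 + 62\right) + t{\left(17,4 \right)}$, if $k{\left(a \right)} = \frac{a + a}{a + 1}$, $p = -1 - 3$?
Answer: $- \frac{547}{3} \approx -182.33$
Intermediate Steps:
$p = -4$ ($p = -1 - 3 = -4$)
$k{\left(a \right)} = \frac{2 a}{1 + a}$
$t{\left(g,E \right)} = \frac{8}{3}$ ($t{\left(g,E \right)} = 2 \left(-4\right) \frac{1}{1 - 4} = 2 \left(-4\right) \frac{1}{-3} = 2 \left(-4\right) \left(- \frac{1}{3}\right) = \frac{8}{3}$)
$\left(-247 + 62\right) + t{\left(17,4 \right)} = \left(-247 + 62\right) + \frac{8}{3} = -185 + \frac{8}{3} = - \frac{547}{3}$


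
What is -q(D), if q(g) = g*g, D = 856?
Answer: -732736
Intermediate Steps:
q(g) = g²
-q(D) = -1*856² = -1*732736 = -732736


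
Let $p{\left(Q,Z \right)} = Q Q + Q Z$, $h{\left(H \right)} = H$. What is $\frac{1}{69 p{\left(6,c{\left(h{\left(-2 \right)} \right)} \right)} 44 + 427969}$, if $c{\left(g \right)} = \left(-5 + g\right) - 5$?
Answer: $\frac{1}{318673} \approx 3.138 \cdot 10^{-6}$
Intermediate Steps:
$c{\left(g \right)} = -10 + g$
$p{\left(Q,Z \right)} = Q^{2} + Q Z$
$\frac{1}{69 p{\left(6,c{\left(h{\left(-2 \right)} \right)} \right)} 44 + 427969} = \frac{1}{69 \cdot 6 \left(6 - 12\right) 44 + 427969} = \frac{1}{69 \cdot 6 \left(-6\right) 44 + 427969} = \frac{1}{69 \left(-36\right) 44 + 427969} = \frac{1}{\left(-2484\right) 44 + 427969} = \frac{1}{-109296 + 427969} = \frac{1}{318673}$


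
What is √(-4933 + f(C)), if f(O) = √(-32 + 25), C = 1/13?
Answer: √(-4933 + I*√7) ≈ 0.0188 + 70.235*I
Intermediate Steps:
C = 1/13 ≈ 0.076923
f(O) = I*√7 (f(O) = √(-7) = I*√7)
√(-4933 + f(C)) = √(-4933 + I*√7)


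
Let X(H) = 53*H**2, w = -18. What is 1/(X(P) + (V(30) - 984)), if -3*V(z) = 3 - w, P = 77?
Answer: 1/313246 ≈ 3.1924e-6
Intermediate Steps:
V(z) = -7 (V(z) = -(3 - 1*(-18))/3 = -(3 + 18)/3 = -1/3*21 = -7)
1/(X(P) + (V(30) - 984)) = 1/(53*77**2 + (-7 - 984)) = 1/(53*5929 - 991) = 1/(314237 - 991) = 1/313246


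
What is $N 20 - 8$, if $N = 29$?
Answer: $572$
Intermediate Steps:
$N 20 - 8 = 29 \cdot 20 - 8 = 580 - 8 = 572$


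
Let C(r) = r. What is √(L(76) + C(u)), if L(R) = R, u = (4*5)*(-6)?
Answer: 2*I*√11 ≈ 6.6332*I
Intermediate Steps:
u = -120 (u = 20*(-6) = -120)
√(L(76) + C(u)) = √(76 - 120) = √(-44) = 2*I*√11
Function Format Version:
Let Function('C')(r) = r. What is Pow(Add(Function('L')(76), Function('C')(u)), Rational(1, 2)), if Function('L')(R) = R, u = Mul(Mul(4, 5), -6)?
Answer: Mul(2, I, Pow(11, Rational(1, 2))) ≈ Mul(6.6332, I)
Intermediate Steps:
u = -120 (u = Mul(20, -6) = -120)
Pow(Add(Function('L')(76), Function('C')(u)), Rational(1, 2)) = Pow(Add(76, -120), Rational(1, 2)) = Pow(-44, Rational(1, 2)) = Mul(2, I, Pow(11, Rational(1, 2)))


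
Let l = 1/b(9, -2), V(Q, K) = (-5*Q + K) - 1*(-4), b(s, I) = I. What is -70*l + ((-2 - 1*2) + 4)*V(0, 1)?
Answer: 35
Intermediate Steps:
V(Q, K) = 4 + K - 5*Q (V(Q, K) = (K - 5*Q) + 4 = 4 + K - 5*Q)
l = -1/2 (l = 1/(-2) = -1/2 ≈ -0.50000)
-70*l + ((-2 - 1*2) + 4)*V(0, 1) = -70*(-1/2) + ((-2 - 1*2) + 4)*(4 + 1 - 5*0) = 35 + ((-2 - 2) + 4)*(4 + 1 + 0) = 35 + (-4 + 4)*5 = 35 + 0*5 = 35 + 0 = 35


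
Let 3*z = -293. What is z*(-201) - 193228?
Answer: -173597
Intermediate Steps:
z = -293/3 (z = (1/3)*(-293) = -293/3 ≈ -97.667)
z*(-201) - 193228 = -293/3*(-201) - 193228 = 19631 - 193228 = -173597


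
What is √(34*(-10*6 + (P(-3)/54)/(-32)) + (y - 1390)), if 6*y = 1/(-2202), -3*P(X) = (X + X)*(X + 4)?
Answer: I*√598737200271/13212 ≈ 58.567*I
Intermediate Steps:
P(X) = -2*X*(4 + X)/3 (P(X) = -(X + X)*(X + 4)/3 = -2*X*(4 + X)/3)
y = -1/13212 (y = (⅙)/(-2202) = (⅙)*(-1/2202) = -1/13212 ≈ -7.5689e-5)
√(34*(-10*6 + (P(-3)/54)/(-32)) + (y - 1390)) = √(34*(-10*6 + (-⅔*(-3)*(4 - 3)/54)/(-32)) + (-1/13212 - 1390)) = √(34*(-60 + (-⅔*(-3)*1*(1/54))*(-1/32)) - 18364681/13212) = √(34*(-60 + (2*(1/54))*(-1/32)) - 18364681/13212) = √(34*(-60 + (1/27)*(-1/32)) - 18364681/13212) = √(34*(-60 - 1/864) - 18364681/13212) = √(34*(-51841/864) - 18364681/13212) = √(-881297/432 - 18364681/13212) = √(-543812171/158544) = I*√598737200271/13212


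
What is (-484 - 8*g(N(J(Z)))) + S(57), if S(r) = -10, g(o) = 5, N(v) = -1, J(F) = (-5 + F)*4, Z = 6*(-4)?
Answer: -534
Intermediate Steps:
Z = -24
J(F) = -20 + 4*F
(-484 - 8*g(N(J(Z)))) + S(57) = (-484 - 8*5) - 10 = (-484 - 40) - 10 = -524 - 10 = -534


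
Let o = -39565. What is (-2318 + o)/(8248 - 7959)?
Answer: -41883/289 ≈ -144.92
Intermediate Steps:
(-2318 + o)/(8248 - 7959) = (-2318 - 39565)/(8248 - 7959) = -41883/289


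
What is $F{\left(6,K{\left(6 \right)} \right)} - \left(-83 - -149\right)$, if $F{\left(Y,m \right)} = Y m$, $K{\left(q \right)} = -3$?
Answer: $-84$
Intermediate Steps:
$F{\left(6,K{\left(6 \right)} \right)} - \left(-83 - -149\right) = 6 \left(-3\right) - \left(-83 - -149\right) = -18 - \left(-83 + 149\right) = -18 - 66 = -84$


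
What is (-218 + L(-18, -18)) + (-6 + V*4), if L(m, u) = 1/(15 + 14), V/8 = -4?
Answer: -10207/29 ≈ -351.97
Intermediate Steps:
V = -32 (V = 8*(-4) = -32)
L(m, u) = 1/29
(-218 + L(-18, -18)) + (-6 + V*4) = (-218 + 1/29) + (-6 - 32*4) = -6321/29 + (-6 - 128) = -6321/29 - 134 = -10207/29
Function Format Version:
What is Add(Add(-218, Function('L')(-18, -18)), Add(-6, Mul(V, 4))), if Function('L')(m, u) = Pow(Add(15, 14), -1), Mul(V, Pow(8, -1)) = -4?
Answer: Rational(-10207, 29) ≈ -351.97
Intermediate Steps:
V = -32 (V = Mul(8, -4) = -32)
Function('L')(m, u) = Rational(1, 29) (Function('L')(m, u) = Pow(29, -1) = Rational(1, 29))
Add(Add(-218, Function('L')(-18, -18)), Add(-6, Mul(V, 4))) = Add(Add(-218, Rational(1, 29)), Add(-6, Mul(-32, 4))) = Add(Rational(-6321, 29), Add(-6, -128)) = Add(Rational(-6321, 29), -134) = Rational(-10207, 29)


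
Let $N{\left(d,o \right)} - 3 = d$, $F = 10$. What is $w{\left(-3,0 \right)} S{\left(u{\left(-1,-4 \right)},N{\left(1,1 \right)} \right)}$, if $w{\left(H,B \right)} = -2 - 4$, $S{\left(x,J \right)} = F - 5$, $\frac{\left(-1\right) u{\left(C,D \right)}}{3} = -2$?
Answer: $-30$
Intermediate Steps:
$u{\left(C,D \right)} = 6$ ($u{\left(C,D \right)} = \left(-3\right) \left(-2\right) = 6$)
$N{\left(d,o \right)} = 3 + d$
$S{\left(x,J \right)} = 5$ ($S{\left(x,J \right)} = 10 - 5 = 5$)
$w{\left(H,B \right)} = -6$ ($w{\left(H,B \right)} = -2 - 4 = -6$)
$w{\left(-3,0 \right)} S{\left(u{\left(-1,-4 \right)},N{\left(1,1 \right)} \right)} = \left(-6\right) 5 = -30$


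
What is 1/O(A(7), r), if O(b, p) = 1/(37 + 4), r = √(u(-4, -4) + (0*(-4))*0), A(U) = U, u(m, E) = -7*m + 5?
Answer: 41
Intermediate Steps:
u(m, E) = 5 - 7*m
r = √33 (r = √((5 - 7*(-4)) + (0*(-4))*0) = √((5 + 28) + 0*0) = √(33 + 0) = √33 ≈ 5.7446)
O(b, p) = 1/41
1/O(A(7), r) = 1/(1/41) = 41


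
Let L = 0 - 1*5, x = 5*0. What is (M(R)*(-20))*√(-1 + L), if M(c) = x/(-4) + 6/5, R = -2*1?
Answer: -24*I*√6 ≈ -58.788*I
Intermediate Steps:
x = 0
L = -5 (L = 0 - 5 = -5)
R = -2
M(c) = 6/5 (M(c) = 0/(-4) + 6/5 = 0*(-¼) + 6*(⅕) = 0 + 6/5 = 6/5)
(M(R)*(-20))*√(-1 + L) = ((6/5)*(-20))*√(-1 - 5) = -24*I*√6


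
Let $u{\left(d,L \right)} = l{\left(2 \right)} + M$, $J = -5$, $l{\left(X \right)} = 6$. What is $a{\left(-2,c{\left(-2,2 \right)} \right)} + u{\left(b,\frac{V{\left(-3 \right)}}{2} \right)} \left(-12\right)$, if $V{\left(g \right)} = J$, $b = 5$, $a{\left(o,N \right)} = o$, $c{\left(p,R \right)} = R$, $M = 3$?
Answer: $-110$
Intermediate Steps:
$V{\left(g \right)} = -5$
$u{\left(d,L \right)} = 9$ ($u{\left(d,L \right)} = 6 + 3 = 9$)
$a{\left(-2,c{\left(-2,2 \right)} \right)} + u{\left(b,\frac{V{\left(-3 \right)}}{2} \right)} \left(-12\right) = -2 + 9 \left(-12\right) = -2 - 108 = -110$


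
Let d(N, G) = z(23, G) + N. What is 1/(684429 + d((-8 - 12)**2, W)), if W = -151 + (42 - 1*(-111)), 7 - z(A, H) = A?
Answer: 1/684813 ≈ 1.4603e-6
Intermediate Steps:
z(A, H) = 7 - A
W = 2 (W = -151 + (42 + 111) = -151 + 153 = 2)
d(N, G) = -16 + N (d(N, G) = (7 - 1*23) + N = (7 - 23) + N = -16 + N)
1/(684429 + d((-8 - 12)**2, W)) = 1/(684429 + (-16 + (-8 - 12)**2)) = 1/(684429 + (-16 + (-20)**2)) = 1/(684429 + (-16 + 400)) = 1/(684429 + 384) = 1/684813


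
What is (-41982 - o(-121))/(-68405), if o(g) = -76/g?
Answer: 5079898/8277005 ≈ 0.61374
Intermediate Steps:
(-41982 - o(-121))/(-68405) = (-41982 - (-76)/(-121))/(-68405) = (-41982 - (-76)*(-1)/121)*(-1/68405) = (-41982 - 1*76/121)*(-1/68405) = (-41982 - 76/121)*(-1/68405) = -5079898/121*(-1/68405) = 5079898/8277005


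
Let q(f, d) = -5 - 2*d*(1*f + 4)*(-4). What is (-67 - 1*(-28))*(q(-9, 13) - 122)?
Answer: 25233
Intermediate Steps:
q(f, d) = -5 + 8*d*(4 + f) (q(f, d) = -5 - 2*d*(f + 4)*(-4) = -5 - 2*d*(4 + f)*(-4) = -5 - (-8)*d*(4 + f) = -5 + 8*d*(4 + f))
(-67 - 1*(-28))*(q(-9, 13) - 122) = (-67 - 1*(-28))*((-5 + 32*13 + 8*13*(-9)) - 122) = (-67 + 28)*((-5 + 416 - 936) - 122) = -39*(-525 - 122) = -39*(-647) = 25233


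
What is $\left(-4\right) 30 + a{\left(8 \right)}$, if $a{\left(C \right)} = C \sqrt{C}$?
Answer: $-120 + 16 \sqrt{2} \approx -97.373$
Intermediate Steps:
$a{\left(C \right)} = C^{\frac{3}{2}}$
$\left(-4\right) 30 + a{\left(8 \right)} = \left(-4\right) 30 + 8^{\frac{3}{2}} = -120 + 16 \sqrt{2}$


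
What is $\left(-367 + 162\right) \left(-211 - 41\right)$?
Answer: $51660$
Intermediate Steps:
$\left(-367 + 162\right) \left(-211 - 41\right) = \left(-205\right) \left(-252\right) = 51660$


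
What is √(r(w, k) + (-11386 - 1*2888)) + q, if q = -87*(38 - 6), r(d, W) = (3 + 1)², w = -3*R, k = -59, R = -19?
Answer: -2784 + I*√14258 ≈ -2784.0 + 119.41*I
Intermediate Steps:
w = 57 (w = -3*(-19) = 57)
r(d, W) = 16 (r(d, W) = 4² = 16)
q = -2784 (q = -87*32 = -2784)
√(r(w, k) + (-11386 - 1*2888)) + q = √(16 + (-11386 - 1*2888)) - 2784 = √(16 + (-11386 - 2888)) - 2784 = √(16 - 14274) - 2784 = √(-14258) - 2784 = I*√14258 - 2784 = -2784 + I*√14258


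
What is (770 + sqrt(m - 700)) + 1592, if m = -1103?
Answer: 2362 + I*sqrt(1803) ≈ 2362.0 + 42.462*I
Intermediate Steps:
(770 + sqrt(m - 700)) + 1592 = (770 + sqrt(-1103 - 700)) + 1592 = (770 + sqrt(-1803)) + 1592 = (770 + I*sqrt(1803)) + 1592 = 2362 + I*sqrt(1803)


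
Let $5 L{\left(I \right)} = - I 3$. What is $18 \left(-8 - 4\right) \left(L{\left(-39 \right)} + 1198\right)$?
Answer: $- \frac{1319112}{5} \approx -2.6382 \cdot 10^{5}$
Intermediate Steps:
$L{\left(I \right)} = - \frac{3 I}{5}$ ($L{\left(I \right)} = \frac{- I 3}{5} = \frac{\left(-3\right) I}{5} = - \frac{3 I}{5}$)
$18 \left(-8 - 4\right) \left(L{\left(-39 \right)} + 1198\right) = 18 \left(-8 - 4\right) \left(\left(- \frac{3}{5}\right) \left(-39\right) + 1198\right) = 18 \left(-12\right) \left(\frac{117}{5} + 1198\right) = \left(-216\right) \frac{6107}{5} = - \frac{1319112}{5}$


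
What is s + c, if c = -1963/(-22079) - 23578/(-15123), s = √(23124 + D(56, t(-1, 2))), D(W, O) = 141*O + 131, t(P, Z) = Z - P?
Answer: 550265111/333900717 + √23678 ≈ 155.52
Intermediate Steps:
D(W, O) = 131 + 141*O
s = √23678 (s = √(23124 + (131 + 141*(2 - 1*(-1)))) = √(23124 + (131 + 141*(2 + 1))) = √(23124 + (131 + 141*3)) = √(23124 + (131 + 423)) = √(23124 + 554) = √23678 ≈ 153.88)
c = 550265111/333900717 (c = -1963*(-1/22079) - 23578*(-1/15123) = 1963/22079 + 23578/15123 = 550265111/333900717 ≈ 1.6480)
s + c = √23678 + 550265111/333900717 = 550265111/333900717 + √23678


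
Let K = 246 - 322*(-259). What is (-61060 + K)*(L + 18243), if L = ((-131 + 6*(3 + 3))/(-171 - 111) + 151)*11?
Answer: 21130994372/47 ≈ 4.4960e+8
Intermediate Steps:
K = 83644 (K = 246 + 83398 = 83644)
L = 469447/282 (L = ((-131 + 6*6)/(-282) + 151)*11 = ((-131 + 36)*(-1/282) + 151)*11 = (-95*(-1/282) + 151)*11 = (95/282 + 151)*11 = (42677/282)*11 = 469447/282 ≈ 1664.7)
(-61060 + K)*(L + 18243) = (-61060 + 83644)*(469447/282 + 18243) = 22584*(5613973/282) = 21130994372/47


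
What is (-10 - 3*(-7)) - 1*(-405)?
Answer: 416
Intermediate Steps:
(-10 - 3*(-7)) - 1*(-405) = (-10 + 21) + 405 = 11 + 405 = 416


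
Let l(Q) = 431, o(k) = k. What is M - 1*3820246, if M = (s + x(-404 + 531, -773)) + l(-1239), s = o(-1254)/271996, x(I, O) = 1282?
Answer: -519312851561/135998 ≈ -3.8185e+6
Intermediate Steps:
s = -627/135998 (s = -1254/271996 = -1254*1/271996 = -627/135998 ≈ -0.0046104)
M = 232963947/135998 (M = (-627/135998 + 1282) + 431 = 174348809/135998 + 431 = 232963947/135998 ≈ 1713.0)
M - 1*3820246 = 232963947/135998 - 1*3820246 = 232963947/135998 - 3820246 = -519312851561/135998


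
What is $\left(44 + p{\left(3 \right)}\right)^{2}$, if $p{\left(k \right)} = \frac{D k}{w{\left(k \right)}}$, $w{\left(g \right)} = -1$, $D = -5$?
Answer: $3481$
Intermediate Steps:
$p{\left(k \right)} = 5 k$ ($p{\left(k \right)} = \frac{\left(-5\right) k}{-1} = - 5 k \left(-1\right) = 5 k$)
$\left(44 + p{\left(3 \right)}\right)^{2} = \left(44 + 5 \cdot 3\right)^{2} = \left(44 + 15\right)^{2} = 59^{2} = 3481$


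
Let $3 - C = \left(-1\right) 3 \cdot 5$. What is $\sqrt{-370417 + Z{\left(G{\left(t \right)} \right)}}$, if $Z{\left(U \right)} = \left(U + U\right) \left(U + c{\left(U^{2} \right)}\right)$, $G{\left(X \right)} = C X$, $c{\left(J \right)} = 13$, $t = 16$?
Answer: $i \sqrt{197041} \approx 443.89 i$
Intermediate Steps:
$C = 18$ ($C = 3 - \left(-1\right) 3 \cdot 5 = 3 - \left(-3\right) 5 = 3 - -15 = 3 + 15 = 18$)
$G{\left(X \right)} = 18 X$
$Z{\left(U \right)} = 2 U \left(13 + U\right)$ ($Z{\left(U \right)} = \left(U + U\right) \left(U + 13\right) = 2 U \left(13 + U\right)$)
$\sqrt{-370417 + Z{\left(G{\left(t \right)} \right)}} = \sqrt{-370417 + 2 \cdot 18 \cdot 16 \left(13 + 18 \cdot 16\right)} = \sqrt{-370417 + 2 \cdot 288 \left(13 + 288\right)} = \sqrt{-370417 + 2 \cdot 288 \cdot 301} = \sqrt{-370417 + 173376} = \sqrt{-197041} = i \sqrt{197041}$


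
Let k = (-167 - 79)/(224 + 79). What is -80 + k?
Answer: -8162/101 ≈ -80.812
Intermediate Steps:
k = -82/101 (k = -246/303 = -246*1/303 = -82/101 ≈ -0.81188)
-80 + k = -80 - 82/101 = -8162/101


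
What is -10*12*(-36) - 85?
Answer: 4235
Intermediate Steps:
-10*12*(-36) - 85 = -120*(-36) - 85 = 4320 - 85 = 4235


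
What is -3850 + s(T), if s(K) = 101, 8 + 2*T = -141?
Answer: -3749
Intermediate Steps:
T = -149/2 (T = -4 + (½)*(-141) = -4 - 141/2 = -149/2 ≈ -74.500)
-3850 + s(T) = -3850 + 101 = -3749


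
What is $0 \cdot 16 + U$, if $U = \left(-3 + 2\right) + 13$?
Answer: $12$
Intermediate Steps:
$U = 12$ ($U = -1 + 13 = 12$)
$0 \cdot 16 + U = 0 \cdot 16 + 12 = 0 + 12 = 12$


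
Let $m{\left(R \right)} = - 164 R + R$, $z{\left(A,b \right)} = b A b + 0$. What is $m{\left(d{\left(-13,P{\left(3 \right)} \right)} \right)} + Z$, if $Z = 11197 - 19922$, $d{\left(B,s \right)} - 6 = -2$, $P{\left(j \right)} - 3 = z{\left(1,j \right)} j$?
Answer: $-9377$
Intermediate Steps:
$z{\left(A,b \right)} = A b^{2}$ ($z{\left(A,b \right)} = A b b + 0 = A b^{2} + 0 = A b^{2}$)
$P{\left(j \right)} = 3 + j^{3}$ ($P{\left(j \right)} = 3 + 1 j^{2} j = 3 + j^{2} j = 3 + j^{3}$)
$d{\left(B,s \right)} = 4$ ($d{\left(B,s \right)} = 6 - 2 = 4$)
$m{\left(R \right)} = - 163 R$
$Z = -8725$
$m{\left(d{\left(-13,P{\left(3 \right)} \right)} \right)} + Z = \left(-163\right) 4 - 8725 = -652 - 8725 = -9377$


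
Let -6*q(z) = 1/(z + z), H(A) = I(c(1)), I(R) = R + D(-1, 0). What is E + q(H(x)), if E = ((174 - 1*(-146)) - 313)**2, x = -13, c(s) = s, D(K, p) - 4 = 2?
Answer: 4115/84 ≈ 48.988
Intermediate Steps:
D(K, p) = 6 (D(K, p) = 4 + 2 = 6)
I(R) = 6 + R (I(R) = R + 6 = 6 + R)
H(A) = 7 (H(A) = 6 + 1 = 7)
q(z) = -1/(12*z) (q(z) = -1/(6*(z + z)) = -1/(2*z)/6 = -1/(12*z))
E = 49 (E = ((174 + 146) - 313)**2 = (320 - 313)**2 = 7**2 = 49)
E + q(H(x)) = 49 - 1/12/7 = 49 - 1/12*1/7 = 49 - 1/84 = 4115/84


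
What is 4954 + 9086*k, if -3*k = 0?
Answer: 4954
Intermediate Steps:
k = 0 (k = -1/3*0 = 0)
4954 + 9086*k = 4954 + 9086*0 = 4954 + 0 = 4954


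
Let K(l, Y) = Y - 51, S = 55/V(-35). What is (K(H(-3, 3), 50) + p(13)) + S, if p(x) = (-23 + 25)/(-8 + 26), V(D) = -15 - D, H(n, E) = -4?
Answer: 67/36 ≈ 1.8611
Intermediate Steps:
S = 11/4 (S = 55/(-15 - 1*(-35)) = 55/(-15 + 35) = 55/20 = 55*(1/20) = 11/4 ≈ 2.7500)
p(x) = ⅑ (p(x) = 2/18 = 2*(1/18) = ⅑)
K(l, Y) = -51 + Y
(K(H(-3, 3), 50) + p(13)) + S = ((-51 + 50) + ⅑) + 11/4 = (-1 + ⅑) + 11/4 = -8/9 + 11/4 = 67/36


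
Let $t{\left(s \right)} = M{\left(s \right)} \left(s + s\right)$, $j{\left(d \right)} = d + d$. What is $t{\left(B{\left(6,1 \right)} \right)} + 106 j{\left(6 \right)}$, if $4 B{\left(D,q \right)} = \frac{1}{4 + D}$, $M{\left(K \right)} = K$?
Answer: $\frac{1017601}{800} \approx 1272.0$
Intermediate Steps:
$B{\left(D,q \right)} = \frac{1}{4 \left(4 + D\right)}$
$j{\left(d \right)} = 2 d$
$t{\left(s \right)} = 2 s^{2}$ ($t{\left(s \right)} = s \left(s + s\right) = s 2 s = 2 s^{2}$)
$t{\left(B{\left(6,1 \right)} \right)} + 106 j{\left(6 \right)} = 2 \left(\frac{1}{4 \left(4 + 6\right)}\right)^{2} + 106 \cdot 2 \cdot 6 = 2 \left(\frac{1}{4 \cdot 10}\right)^{2} + 106 \cdot 12 = 2 \left(\frac{1}{4} \cdot \frac{1}{10}\right)^{2} + 1272 = \frac{2}{1600} + 1272 = 2 \cdot \frac{1}{1600} + 1272 = \frac{1}{800} + 1272 = \frac{1017601}{800}$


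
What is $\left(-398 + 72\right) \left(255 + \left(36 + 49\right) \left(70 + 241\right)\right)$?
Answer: $-8700940$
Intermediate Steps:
$\left(-398 + 72\right) \left(255 + \left(36 + 49\right) \left(70 + 241\right)\right) = - 326 \left(255 + 85 \cdot 311\right) = - 326 \left(255 + 26435\right) = \left(-326\right) 26690 = -8700940$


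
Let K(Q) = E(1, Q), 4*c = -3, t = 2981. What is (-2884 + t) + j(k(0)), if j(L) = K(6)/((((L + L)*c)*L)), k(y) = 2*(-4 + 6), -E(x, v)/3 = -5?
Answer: 771/8 ≈ 96.375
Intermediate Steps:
E(x, v) = 15 (E(x, v) = -3*(-5) = 15)
c = -¾ (c = (¼)*(-3) = -¾ ≈ -0.75000)
k(y) = 4 (k(y) = 2*2 = 4)
K(Q) = 15
j(L) = -10/L² (j(L) = 15/((((L + L)*(-¾))*L)) = 15/((((2*L)*(-¾))*L)) = 15/(((-3*L/2)*L)) = 15/((-3*L²/2)) = 15*(-2/(3*L²)) = -10/L²)
(-2884 + t) + j(k(0)) = (-2884 + 2981) - 10/4² = 97 - 10*1/16 = 97 - 5/8 = 771/8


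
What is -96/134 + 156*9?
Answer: 94020/67 ≈ 1403.3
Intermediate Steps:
-96/134 + 156*9 = -96*1/134 + 1404 = -48/67 + 1404 = 94020/67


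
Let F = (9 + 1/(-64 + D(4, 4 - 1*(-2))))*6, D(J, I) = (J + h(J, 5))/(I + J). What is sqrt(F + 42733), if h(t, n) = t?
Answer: sqrt(1068132298)/158 ≈ 206.85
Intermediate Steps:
D(J, I) = 2*J/(I + J) (D(J, I) = (J + J)/(I + J) = (2*J)/(I + J) = 2*J/(I + J))
F = 8517/158 (F = (9 + 1/(-64 + 2*4/((4 - 1*(-2)) + 4)))*6 = (9 + 1/(-64 + 2*4/((4 + 2) + 4)))*6 = (9 + 1/(-64 + 2*4/(6 + 4)))*6 = (9 + 1/(-64 + 2*4/10))*6 = (9 + 1/(-64 + 2*4*(1/10)))*6 = (9 + 1/(-64 + 4/5))*6 = (9 + 1/(-316/5))*6 = (9 - 5/316)*6 = (2839/316)*6 = 8517/158 ≈ 53.905)
sqrt(F + 42733) = sqrt(8517/158 + 42733) = sqrt(6760331/158) = sqrt(1068132298)/158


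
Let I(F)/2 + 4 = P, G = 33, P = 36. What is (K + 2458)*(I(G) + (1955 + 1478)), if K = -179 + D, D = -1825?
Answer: 1587638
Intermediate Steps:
I(F) = 64 (I(F) = -8 + 2*36 = -8 + 72 = 64)
K = -2004 (K = -179 - 1825 = -2004)
(K + 2458)*(I(G) + (1955 + 1478)) = (-2004 + 2458)*(64 + (1955 + 1478)) = 454*(64 + 3433) = 454*3497 = 1587638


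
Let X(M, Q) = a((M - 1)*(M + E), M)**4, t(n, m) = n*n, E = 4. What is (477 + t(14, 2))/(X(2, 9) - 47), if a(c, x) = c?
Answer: 673/1249 ≈ 0.53883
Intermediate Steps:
t(n, m) = n**2
X(M, Q) = (-1 + M)**4*(4 + M)**4 (X(M, Q) = ((M - 1)*(M + 4))**4 = ((-1 + M)*(4 + M))**4 = (-1 + M)**4*(4 + M)**4)
(477 + t(14, 2))/(X(2, 9) - 47) = (477 + 14**2)/((-4 + 2**2 + 3*2)**4 - 47) = (477 + 196)/((-4 + 4 + 6)**4 - 47) = 673/(6**4 - 47) = 673/(1296 - 47) = 673/1249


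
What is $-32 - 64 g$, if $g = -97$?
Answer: $6176$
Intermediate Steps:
$-32 - 64 g = -32 - -6208 = -32 + 6208 = 6176$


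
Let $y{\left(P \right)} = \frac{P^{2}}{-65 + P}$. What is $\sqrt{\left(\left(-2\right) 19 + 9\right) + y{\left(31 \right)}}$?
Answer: $\frac{i \sqrt{66198}}{34} \approx 7.5673 i$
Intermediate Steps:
$y{\left(P \right)} = \frac{P^{2}}{-65 + P}$
$\sqrt{\left(\left(-2\right) 19 + 9\right) + y{\left(31 \right)}} = \sqrt{\left(\left(-2\right) 19 + 9\right) + \frac{31^{2}}{-65 + 31}} = \sqrt{\left(-38 + 9\right) + \frac{961}{-34}} = \sqrt{-29 + 961 \left(- \frac{1}{34}\right)} = \sqrt{-29 - \frac{961}{34}} = \sqrt{- \frac{1947}{34}} = \frac{i \sqrt{66198}}{34}$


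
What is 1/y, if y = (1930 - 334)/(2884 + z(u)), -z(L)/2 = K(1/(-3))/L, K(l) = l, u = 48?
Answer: 207649/114912 ≈ 1.8070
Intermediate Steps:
z(L) = 2/(3*L) (z(L) = -2/((-3)*L) = -(-2)/(3*L) = 2/(3*L))
y = 114912/207649 (y = (1930 - 334)/(2884 + (⅔)/48) = 1596/(2884 + (⅔)*(1/48)) = 1596/(2884 + 1/72) = 1596/(207649/72) = 1596*(72/207649) = 114912/207649 ≈ 0.55340)
1/y = 1/(114912/207649) = 207649/114912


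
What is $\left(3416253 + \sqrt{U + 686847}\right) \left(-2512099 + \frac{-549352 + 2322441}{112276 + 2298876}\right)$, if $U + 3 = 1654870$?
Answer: $- \frac{20692417812780948627}{2411152} - \frac{6057050754959 \sqrt{2341714}}{2411152} \approx -8.5858 \cdot 10^{12}$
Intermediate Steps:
$U = 1654867$ ($U = -3 + 1654870 = 1654867$)
$\left(3416253 + \sqrt{U + 686847}\right) \left(-2512099 + \frac{-549352 + 2322441}{112276 + 2298876}\right) = \left(3416253 + \sqrt{1654867 + 686847}\right) \left(-2512099 + \frac{-549352 + 2322441}{112276 + 2298876}\right) = \left(3416253 + \sqrt{2341714}\right) \left(-2512099 + \frac{1773089}{2411152}\right) = \left(3416253 + \sqrt{2341714}\right) \left(- \frac{6057050754959}{2411152}\right) = - \frac{20692417812780948627}{2411152} - \frac{6057050754959 \sqrt{2341714}}{2411152}$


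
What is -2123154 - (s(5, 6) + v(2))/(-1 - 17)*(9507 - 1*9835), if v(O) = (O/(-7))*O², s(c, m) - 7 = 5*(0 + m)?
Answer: -133799866/63 ≈ -2.1238e+6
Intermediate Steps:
s(c, m) = 7 + 5*m (s(c, m) = 7 + 5*(0 + m) = 7 + 5*m)
v(O) = -O³/7 (v(O) = (O*(-⅐))*O² = (-O/7)*O² = -O³/7)
-2123154 - (s(5, 6) + v(2))/(-1 - 17)*(9507 - 1*9835) = -2123154 - ((7 + 5*6) - ⅐*2³)/(-1 - 17)*(9507 - 1*9835) = -2123154 - ((7 + 30) - ⅐*8)/(-18)*(9507 - 9835) = -2123154 - (37 - 8/7)*(-1/18)*(-328) = -2123154 - (251/7)*(-1/18)*(-328) = -2123154 - (-251)*(-328)/126 = -2123154 - 1*41164/63 = -2123154 - 41164/63 = -133799866/63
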